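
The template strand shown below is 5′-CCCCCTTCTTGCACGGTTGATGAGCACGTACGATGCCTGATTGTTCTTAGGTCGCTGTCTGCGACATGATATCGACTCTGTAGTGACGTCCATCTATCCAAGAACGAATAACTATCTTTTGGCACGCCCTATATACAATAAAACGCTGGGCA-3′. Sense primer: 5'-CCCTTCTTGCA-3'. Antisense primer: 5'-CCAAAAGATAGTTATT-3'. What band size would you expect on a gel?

120 bp

The forward primer matches the template at positions 3–13.
The reverse primer's reverse complement is AATAACTATCTTTTGG, which matches the template at positions 107–122.
The product runs from position 3 to position 122, so its length is 122 − 3 + 1 = 120 bp.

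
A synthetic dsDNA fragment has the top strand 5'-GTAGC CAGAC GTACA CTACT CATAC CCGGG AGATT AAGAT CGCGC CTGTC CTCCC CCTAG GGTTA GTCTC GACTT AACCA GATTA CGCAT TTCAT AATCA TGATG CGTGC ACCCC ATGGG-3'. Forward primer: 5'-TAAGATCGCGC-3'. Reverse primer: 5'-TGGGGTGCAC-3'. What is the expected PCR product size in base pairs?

Forward primer TAAGATCGCGC is found on the top strand at positions 35–45.
Taking the reverse complement of TGGGGTGCAC gives GTGCACCCCA, found at positions 107–116 on the template; the primer anneals here to the top strand with its 3' end pointing upstream.
Amplicon spans positions 35–116: 82 bp.

82 bp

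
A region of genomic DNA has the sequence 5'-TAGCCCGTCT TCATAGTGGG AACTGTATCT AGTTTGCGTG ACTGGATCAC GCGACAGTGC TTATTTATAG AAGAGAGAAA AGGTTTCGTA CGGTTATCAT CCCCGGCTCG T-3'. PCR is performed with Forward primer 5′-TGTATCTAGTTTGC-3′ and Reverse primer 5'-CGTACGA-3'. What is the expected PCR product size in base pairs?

Scanning the template, TGTATCTAGTTTGC occurs at positions 24–37; this primer anneals to the bottom strand there with its 3' end pointing downstream.
Reverse complement of the reverse primer: TCGTACG. This occurs on the top strand at positions 86–92.
Product length = (reverse-primer end) − (forward-primer start) + 1 = 92 − 24 + 1 = 69 bp.

69 bp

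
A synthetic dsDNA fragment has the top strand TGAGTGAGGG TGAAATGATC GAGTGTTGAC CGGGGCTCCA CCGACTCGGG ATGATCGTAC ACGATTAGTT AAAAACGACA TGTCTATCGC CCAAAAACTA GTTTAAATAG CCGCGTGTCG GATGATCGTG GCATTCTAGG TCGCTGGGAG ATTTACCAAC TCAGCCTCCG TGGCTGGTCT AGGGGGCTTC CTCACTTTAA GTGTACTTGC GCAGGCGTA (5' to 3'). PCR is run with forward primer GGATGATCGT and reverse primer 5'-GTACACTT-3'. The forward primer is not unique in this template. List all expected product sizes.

The forward primer GGATGATCGT matches the top strand at positions 49–58, 120–129.
The reverse primer's reverse complement is AAGTGTAC, matching at positions 199–206.
Each forward site pairs with the reverse site to give a product ending at position 206: sizes 158, 87 bp.

158 bp, 87 bp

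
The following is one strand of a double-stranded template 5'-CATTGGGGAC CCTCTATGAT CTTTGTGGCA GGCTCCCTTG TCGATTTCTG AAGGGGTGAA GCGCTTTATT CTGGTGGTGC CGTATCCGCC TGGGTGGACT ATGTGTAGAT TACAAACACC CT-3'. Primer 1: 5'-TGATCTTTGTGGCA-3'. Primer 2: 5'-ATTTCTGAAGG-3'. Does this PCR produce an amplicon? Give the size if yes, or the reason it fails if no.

No product — both primers anneal to the same strand and extend in the same direction.

Primer 1 (TGATCTTTGTGGCA) matches the top strand at positions 17–30 (3' end points downstream).
Primer 2 (ATTTCTGAAGG) also matches the top strand directly, at positions 44–54 — its reverse complement CCTTCAGAAAT is not present.
Both primers anneal to the bottom strand with 3' ends pointing the same way, so neither can prime synthesis back toward the other.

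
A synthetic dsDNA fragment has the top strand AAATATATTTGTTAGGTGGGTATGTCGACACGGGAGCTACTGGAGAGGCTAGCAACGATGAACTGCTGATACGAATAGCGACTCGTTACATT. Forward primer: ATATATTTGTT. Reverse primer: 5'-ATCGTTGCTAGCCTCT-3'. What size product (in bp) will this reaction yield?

The forward primer matches the template at positions 3–13.
Reverse complement of the reverse primer: AGAGGCTAGCAACGAT. This occurs on the top strand at positions 44–59.
The product runs from position 3 to position 59, so its length is 59 − 3 + 1 = 57 bp.

57 bp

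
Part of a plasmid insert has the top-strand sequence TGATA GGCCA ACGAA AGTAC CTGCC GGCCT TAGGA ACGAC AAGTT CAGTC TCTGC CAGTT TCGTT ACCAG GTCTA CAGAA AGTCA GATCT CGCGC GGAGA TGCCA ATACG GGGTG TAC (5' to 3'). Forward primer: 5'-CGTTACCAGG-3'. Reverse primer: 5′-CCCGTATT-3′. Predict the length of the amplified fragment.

51 bp

Scanning the template, CGTTACCAGG occurs at positions 62–71; this primer anneals to the bottom strand there with its 3' end pointing downstream.
The reverse primer's reverse complement is AATACGGG, which matches the template at positions 105–112.
Product length = (reverse-primer end) − (forward-primer start) + 1 = 112 − 62 + 1 = 51 bp.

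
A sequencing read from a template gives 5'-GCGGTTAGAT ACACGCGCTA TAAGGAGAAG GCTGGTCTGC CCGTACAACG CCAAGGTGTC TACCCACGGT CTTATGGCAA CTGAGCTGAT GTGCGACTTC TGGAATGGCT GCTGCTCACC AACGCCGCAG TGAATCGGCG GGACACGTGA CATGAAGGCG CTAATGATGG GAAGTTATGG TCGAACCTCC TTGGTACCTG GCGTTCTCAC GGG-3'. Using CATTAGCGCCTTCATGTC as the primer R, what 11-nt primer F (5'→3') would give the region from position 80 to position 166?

The reverse primer's reverse complement GACATGAAGGCGCTAATG matches the template at positions 149–166; the product starts at position 80.
The forward primer is identical to the top strand over positions 80–90: ACTGAGCTGAT.

5'-ACTGAGCTGAT-3'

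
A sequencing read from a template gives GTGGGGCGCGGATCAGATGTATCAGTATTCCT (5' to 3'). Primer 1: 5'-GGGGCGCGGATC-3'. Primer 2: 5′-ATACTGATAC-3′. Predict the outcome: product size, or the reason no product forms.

Yes — a 26 bp product.

Primer 1 (GGGGCGCGGATC) matches the top strand at positions 3–14; it acts as a forward primer.
Primer 2's reverse complement is GTATCAGTAT, matching the top strand at positions 19–28; it acts as a reverse primer.
The 3' ends face each other across positions 3–28, giving a 26 bp product.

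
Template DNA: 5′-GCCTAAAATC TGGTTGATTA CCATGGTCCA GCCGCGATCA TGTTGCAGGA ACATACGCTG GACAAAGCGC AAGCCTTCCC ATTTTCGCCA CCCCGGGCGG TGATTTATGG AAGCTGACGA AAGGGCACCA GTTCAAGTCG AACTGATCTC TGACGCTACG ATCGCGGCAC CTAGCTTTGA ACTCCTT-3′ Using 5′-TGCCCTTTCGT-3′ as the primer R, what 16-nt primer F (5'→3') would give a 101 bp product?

The reverse primer's reverse complement ACGAAAGGGCA matches the template at positions 117–127, so the product ends at position 127.
A 101 bp product then starts at position 127 − 101 + 1 = 27.
The forward primer is identical to the top strand there: TCCAGCCGCGATCATG.

5'-TCCAGCCGCGATCATG-3'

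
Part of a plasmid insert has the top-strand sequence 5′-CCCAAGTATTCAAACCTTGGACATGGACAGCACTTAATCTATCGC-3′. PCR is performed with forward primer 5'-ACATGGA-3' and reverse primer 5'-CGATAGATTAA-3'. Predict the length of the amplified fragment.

Scanning the template, ACATGGA occurs at positions 21–27; this primer anneals to the bottom strand there with its 3' end pointing downstream.
Taking the reverse complement of CGATAGATTAA gives TTAATCTATCG, found at positions 34–44 on the template; the primer anneals here to the top strand with its 3' end pointing upstream.
Product length = (reverse-primer end) − (forward-primer start) + 1 = 44 − 21 + 1 = 24 bp.

24 bp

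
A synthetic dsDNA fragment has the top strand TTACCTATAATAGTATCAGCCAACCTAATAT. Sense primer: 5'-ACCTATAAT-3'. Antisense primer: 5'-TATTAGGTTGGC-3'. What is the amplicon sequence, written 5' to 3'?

5'-ACCTATAATAGTATCAGCCAACCTAATA-3'

Scanning the template, ACCTATAAT occurs at positions 3–11; this primer anneals to the bottom strand there with its 3' end pointing downstream.
Reverse complement of the reverse primer: GCCAACCTAATA. This occurs on the top strand at positions 19–30.
The product is the template from position 3 through 30 (28 bp).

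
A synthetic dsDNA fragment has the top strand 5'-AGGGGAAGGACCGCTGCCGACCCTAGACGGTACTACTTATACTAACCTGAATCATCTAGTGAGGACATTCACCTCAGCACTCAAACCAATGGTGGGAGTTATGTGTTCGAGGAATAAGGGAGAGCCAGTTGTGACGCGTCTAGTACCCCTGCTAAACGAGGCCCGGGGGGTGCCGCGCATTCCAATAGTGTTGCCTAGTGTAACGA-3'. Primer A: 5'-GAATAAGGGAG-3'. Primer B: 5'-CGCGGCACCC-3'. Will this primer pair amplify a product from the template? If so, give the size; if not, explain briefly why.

Primer A (GAATAAGGGAG) matches the top strand at positions 112–122; it acts as a forward primer.
Primer B's reverse complement is GGGTGCCGCG, matching the top strand at positions 168–177; it acts as a reverse primer.
The 3' ends face each other across positions 112–177, giving a 66 bp product.

Yes — a 66 bp product.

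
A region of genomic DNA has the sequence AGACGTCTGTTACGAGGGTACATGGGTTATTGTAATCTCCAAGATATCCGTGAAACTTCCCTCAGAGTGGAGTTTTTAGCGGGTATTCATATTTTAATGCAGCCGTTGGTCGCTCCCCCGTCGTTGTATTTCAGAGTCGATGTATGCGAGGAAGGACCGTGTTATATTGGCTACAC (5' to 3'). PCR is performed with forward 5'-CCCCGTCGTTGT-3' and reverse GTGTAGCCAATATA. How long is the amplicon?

Scanning the template, CCCCGTCGTTGT occurs at positions 116–127; this primer anneals to the bottom strand there with its 3' end pointing downstream.
The reverse primer's reverse complement is TATATTGGCTACAC, which matches the template at positions 163–176.
Product length = (reverse-primer end) − (forward-primer start) + 1 = 176 − 116 + 1 = 61 bp.

61 bp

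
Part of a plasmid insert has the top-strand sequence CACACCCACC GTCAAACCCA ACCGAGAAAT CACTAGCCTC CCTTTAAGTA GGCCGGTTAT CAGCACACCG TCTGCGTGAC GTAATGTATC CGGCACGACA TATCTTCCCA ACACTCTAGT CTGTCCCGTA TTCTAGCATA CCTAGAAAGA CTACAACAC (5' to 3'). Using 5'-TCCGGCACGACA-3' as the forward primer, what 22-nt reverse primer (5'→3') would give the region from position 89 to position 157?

The product's 3' end on the top strand is position 157.
The reverse primer anneals to the top strand over positions 136–157, i.e. to GCATACCTAGAAAGACTACAAC.
Its sequence written 5'→3' is the reverse complement: GTTGTAGTCTTTCTAGGTATGC.

5'-GTTGTAGTCTTTCTAGGTATGC-3'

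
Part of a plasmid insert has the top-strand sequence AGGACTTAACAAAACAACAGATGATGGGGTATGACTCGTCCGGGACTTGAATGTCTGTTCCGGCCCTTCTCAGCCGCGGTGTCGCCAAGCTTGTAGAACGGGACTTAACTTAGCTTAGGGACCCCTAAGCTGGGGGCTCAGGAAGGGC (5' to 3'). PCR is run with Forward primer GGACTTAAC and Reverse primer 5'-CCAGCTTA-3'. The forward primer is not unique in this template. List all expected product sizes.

132 bp, 33 bp

The forward primer GGACTTAAC matches the top strand at positions 2–10, 101–109.
The reverse primer's reverse complement is TAAGCTGG, matching at positions 126–133.
Each forward site pairs with the reverse site to give a product ending at position 133: sizes 132, 33 bp.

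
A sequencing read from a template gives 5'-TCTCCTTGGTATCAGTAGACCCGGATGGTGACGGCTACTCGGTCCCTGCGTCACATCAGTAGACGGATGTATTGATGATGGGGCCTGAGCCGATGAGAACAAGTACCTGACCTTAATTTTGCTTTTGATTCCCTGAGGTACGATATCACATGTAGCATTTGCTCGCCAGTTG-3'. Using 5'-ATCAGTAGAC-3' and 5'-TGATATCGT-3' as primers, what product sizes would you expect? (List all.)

138 bp, 94 bp

The forward primer ATCAGTAGAC matches the top strand at positions 11–20, 55–64.
The reverse primer's reverse complement is ACGATATCA, matching at positions 140–148.
Each forward site pairs with the reverse site to give a product ending at position 148: sizes 138, 94 bp.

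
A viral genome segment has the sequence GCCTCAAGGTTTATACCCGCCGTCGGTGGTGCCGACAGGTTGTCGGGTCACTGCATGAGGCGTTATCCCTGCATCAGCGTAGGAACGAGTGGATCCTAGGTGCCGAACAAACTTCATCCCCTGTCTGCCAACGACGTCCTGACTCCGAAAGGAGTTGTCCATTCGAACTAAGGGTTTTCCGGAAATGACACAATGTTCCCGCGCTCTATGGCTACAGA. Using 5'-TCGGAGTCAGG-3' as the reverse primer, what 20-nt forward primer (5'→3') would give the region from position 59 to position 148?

5'-GGCGTTATCCCTGCATCAGC-3'

The reverse primer's reverse complement CCTGACTCCGA matches the template at positions 138–148; the product starts at position 59.
The forward primer is identical to the top strand over positions 59–78: GGCGTTATCCCTGCATCAGC.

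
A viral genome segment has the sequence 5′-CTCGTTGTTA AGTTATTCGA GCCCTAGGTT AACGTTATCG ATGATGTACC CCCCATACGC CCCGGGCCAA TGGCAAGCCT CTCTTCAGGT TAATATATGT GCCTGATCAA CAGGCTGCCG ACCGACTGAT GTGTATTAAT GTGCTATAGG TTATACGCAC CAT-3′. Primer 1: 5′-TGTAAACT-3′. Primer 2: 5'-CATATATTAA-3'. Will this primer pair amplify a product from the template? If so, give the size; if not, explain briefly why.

Primer 1 (TGTAAACT) does not match the top strand, and its reverse complement AGTTTACA does not match either.
With no annealing site for primer 1, no amplification occurs.

No product — primer 1 has no binding site in the template.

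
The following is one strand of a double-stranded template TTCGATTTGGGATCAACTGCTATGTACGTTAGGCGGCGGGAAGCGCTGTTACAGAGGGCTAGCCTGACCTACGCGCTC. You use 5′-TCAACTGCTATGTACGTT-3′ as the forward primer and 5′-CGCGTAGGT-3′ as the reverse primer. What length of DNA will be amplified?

63 bp

The forward primer matches the template at positions 13–30.
Taking the reverse complement of CGCGTAGGT gives ACCTACGCG, found at positions 67–75 on the template; the primer anneals here to the top strand with its 3' end pointing upstream.
The product runs from position 13 to position 75, so its length is 75 − 13 + 1 = 63 bp.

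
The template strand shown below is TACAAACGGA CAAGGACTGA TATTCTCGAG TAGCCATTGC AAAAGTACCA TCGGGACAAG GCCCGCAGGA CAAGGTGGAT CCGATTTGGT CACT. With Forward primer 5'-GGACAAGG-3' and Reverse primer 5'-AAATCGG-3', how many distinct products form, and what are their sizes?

The forward primer GGACAAGG matches the top strand at positions 8–15, 54–61, 68–75.
The reverse primer's reverse complement is CCGATTT, matching at positions 81–87.
Each forward site pairs with the reverse site to give a product ending at position 87: sizes 80, 34, 20 bp.

Three products: 80 bp, 34 bp, 20 bp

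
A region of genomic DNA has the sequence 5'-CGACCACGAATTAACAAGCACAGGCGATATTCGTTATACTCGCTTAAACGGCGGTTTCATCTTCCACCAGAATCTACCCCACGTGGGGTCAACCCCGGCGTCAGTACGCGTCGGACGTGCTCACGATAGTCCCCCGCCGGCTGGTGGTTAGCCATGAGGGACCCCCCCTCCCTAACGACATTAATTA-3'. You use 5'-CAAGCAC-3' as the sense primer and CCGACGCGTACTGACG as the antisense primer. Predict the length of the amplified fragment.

The forward primer matches the template at positions 15–21.
Reverse complement of the reverse primer: CGTCAGTACGCGTCGG. This occurs on the top strand at positions 99–114.
Amplicon spans positions 15–114: 100 bp.

100 bp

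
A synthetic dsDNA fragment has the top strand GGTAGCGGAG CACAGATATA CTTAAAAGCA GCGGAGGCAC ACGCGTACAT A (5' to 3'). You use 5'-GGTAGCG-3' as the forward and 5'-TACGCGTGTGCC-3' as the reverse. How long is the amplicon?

Scanning the template, GGTAGCG occurs at positions 1–7; this primer anneals to the bottom strand there with its 3' end pointing downstream.
Taking the reverse complement of TACGCGTGTGCC gives GGCACACGCGTA, found at positions 36–47 on the template; the primer anneals here to the top strand with its 3' end pointing upstream.
The product runs from position 1 to position 47, so its length is 47 − 1 + 1 = 47 bp.

47 bp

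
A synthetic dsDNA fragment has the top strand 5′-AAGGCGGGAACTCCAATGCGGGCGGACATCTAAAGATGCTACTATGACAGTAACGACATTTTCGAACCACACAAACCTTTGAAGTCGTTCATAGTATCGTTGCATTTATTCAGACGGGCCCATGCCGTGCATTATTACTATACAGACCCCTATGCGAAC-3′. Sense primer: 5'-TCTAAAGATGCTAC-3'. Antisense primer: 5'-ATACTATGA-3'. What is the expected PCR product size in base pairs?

69 bp

Forward primer TCTAAAGATGCTAC is found on the top strand at positions 29–42.
Reverse complement of the reverse primer: TCATAGTAT. This occurs on the top strand at positions 89–97.
Amplicon spans positions 29–97: 69 bp.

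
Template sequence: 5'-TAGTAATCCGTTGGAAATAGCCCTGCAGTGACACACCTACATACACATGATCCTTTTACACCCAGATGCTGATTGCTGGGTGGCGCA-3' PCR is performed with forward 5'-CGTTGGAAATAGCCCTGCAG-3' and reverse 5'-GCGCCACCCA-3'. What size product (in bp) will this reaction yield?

78 bp

The forward primer matches the template at positions 9–28.
Reverse complement of the reverse primer: TGGGTGGCGC. This occurs on the top strand at positions 77–86.
Amplicon spans positions 9–86: 78 bp.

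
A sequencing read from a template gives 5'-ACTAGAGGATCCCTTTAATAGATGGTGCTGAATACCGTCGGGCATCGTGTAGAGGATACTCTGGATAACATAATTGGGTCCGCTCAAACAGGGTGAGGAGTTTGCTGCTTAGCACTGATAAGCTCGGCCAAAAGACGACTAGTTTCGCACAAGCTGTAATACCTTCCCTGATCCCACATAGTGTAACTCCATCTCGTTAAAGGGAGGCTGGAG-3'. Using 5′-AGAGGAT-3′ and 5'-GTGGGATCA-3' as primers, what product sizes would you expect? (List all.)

174 bp, 127 bp

The forward primer AGAGGAT matches the top strand at positions 4–10, 51–57.
The reverse primer's reverse complement is TGATCCCAC, matching at positions 169–177.
Each forward site pairs with the reverse site to give a product ending at position 177: sizes 174, 127 bp.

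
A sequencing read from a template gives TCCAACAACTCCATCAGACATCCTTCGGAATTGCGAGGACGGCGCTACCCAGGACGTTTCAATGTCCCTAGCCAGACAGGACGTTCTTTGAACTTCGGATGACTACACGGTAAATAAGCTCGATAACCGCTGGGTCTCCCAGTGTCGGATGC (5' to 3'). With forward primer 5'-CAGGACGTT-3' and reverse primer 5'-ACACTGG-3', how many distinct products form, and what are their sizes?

The forward primer CAGGACGTT matches the top strand at positions 50–58, 77–85.
The reverse primer's reverse complement is CCAGTGT, matching at positions 139–145.
Each forward site pairs with the reverse site to give a product ending at position 145: sizes 96, 69 bp.

Two products: 96 bp, 69 bp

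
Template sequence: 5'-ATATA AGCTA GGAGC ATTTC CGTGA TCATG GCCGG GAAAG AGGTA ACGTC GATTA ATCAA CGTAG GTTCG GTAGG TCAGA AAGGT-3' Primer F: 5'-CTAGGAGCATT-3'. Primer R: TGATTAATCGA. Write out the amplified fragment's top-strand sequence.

5'-CTAGGAGCATTTCCGTGATCATGGCCGGGAAAGAGGTAACGTCGATTAATCA-3'

The forward primer matches the template at positions 8–18.
The reverse primer's reverse complement is TCGATTAATCA, which matches the template at positions 49–59.
The product is the template from position 8 through 59 (52 bp).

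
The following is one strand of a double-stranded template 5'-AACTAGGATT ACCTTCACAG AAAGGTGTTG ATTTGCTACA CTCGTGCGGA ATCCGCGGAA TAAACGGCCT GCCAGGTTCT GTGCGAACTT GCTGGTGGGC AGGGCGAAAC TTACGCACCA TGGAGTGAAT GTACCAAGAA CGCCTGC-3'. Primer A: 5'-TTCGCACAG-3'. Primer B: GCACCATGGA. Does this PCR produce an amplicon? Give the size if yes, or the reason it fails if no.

Primer A (TTCGCACAG) has reverse complement CTGTGCGAA, which matches the top strand at positions 79–87; primer A anneals to the top strand there with its 3' end pointing upstream toward position 79.
Primer B (GCACCATGGA) matches the top strand directly at positions 115–124; it anneals to the bottom strand with its 3' end pointing downstream toward position 124.
The 3' ends diverge (primer A extends toward position 1, primer B toward position 147), so the primers never converge on a shared product.

No product — the primers' 3' ends point away from each other.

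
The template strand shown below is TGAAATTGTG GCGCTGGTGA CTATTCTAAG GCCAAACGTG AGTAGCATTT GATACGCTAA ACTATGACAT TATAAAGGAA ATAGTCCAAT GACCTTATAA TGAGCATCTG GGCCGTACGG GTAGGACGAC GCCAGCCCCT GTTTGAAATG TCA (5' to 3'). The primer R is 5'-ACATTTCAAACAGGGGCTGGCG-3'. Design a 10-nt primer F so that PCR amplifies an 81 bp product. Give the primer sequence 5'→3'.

5'-TATAAAGGAA-3'

The reverse primer's reverse complement CGCCAGCCCCTGTTTGAAATGT matches the template at positions 130–151, so the product ends at position 151.
An 81 bp product then starts at position 151 − 81 + 1 = 71.
The forward primer is identical to the top strand there: TATAAAGGAA.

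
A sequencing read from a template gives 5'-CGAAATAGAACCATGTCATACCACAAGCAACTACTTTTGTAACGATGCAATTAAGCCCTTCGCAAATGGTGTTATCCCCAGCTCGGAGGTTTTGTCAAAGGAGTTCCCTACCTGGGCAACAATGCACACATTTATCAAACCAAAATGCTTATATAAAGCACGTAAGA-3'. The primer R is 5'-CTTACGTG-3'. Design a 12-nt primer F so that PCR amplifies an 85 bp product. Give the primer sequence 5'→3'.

5'-CTCGGAGGTTTT-3'

The reverse primer's reverse complement CACGTAAG matches the template at positions 159–166, so the product ends at position 166.
An 85 bp product then starts at position 166 − 85 + 1 = 82.
The forward primer is identical to the top strand there: CTCGGAGGTTTT.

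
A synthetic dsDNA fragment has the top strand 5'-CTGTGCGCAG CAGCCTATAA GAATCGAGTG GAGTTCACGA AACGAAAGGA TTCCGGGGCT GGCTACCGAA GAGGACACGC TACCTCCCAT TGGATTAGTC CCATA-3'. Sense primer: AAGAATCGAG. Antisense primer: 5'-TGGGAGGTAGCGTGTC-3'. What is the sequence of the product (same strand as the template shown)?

Scanning the template, AAGAATCGAG occurs at positions 19–28; this primer anneals to the bottom strand there with its 3' end pointing downstream.
Reverse complement of the reverse primer: GACACGCTACCTCCCA. This occurs on the top strand at positions 74–89.
The product is the template from position 19 through 89 (71 bp).

5'-AAGAATCGAGTGGAGTTCACGAAACGAAAGGATTCCGGGGCTGGCTACCGAAGAGGACACGCTACCTCCCA-3'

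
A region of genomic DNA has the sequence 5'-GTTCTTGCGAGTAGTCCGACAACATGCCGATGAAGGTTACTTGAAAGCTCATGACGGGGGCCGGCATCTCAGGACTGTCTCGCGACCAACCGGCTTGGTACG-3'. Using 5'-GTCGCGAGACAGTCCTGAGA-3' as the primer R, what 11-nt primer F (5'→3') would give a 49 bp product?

The reverse primer's reverse complement TCTCAGGACTGTCTCGCGAC matches the template at positions 67–86, so the product ends at position 86.
A 49 bp product then starts at position 86 − 49 + 1 = 38.
The forward primer is identical to the top strand there: TACTTGAAAGC.

5'-TACTTGAAAGC-3'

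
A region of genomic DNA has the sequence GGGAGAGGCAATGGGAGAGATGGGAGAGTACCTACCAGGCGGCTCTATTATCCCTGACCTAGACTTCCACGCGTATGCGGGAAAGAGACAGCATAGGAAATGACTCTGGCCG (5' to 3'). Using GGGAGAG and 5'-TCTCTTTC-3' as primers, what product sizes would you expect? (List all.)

The forward primer GGGAGAG matches the top strand at positions 1–7, 13–19, 22–28.
The reverse primer's reverse complement is GAAAGAGA, matching at positions 81–88.
Each forward site pairs with the reverse site to give a product ending at position 88: sizes 88, 76, 67 bp.

88 bp, 76 bp, 67 bp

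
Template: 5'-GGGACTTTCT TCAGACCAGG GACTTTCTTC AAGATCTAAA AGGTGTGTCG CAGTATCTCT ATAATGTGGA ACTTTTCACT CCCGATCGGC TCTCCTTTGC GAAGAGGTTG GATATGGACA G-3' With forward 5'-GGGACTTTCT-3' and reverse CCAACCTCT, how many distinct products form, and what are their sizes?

Two products: 111 bp, 93 bp

The forward primer GGGACTTTCT matches the top strand at positions 1–10, 19–28.
The reverse primer's reverse complement is AGAGGTTGG, matching at positions 103–111.
Each forward site pairs with the reverse site to give a product ending at position 111: sizes 111, 93 bp.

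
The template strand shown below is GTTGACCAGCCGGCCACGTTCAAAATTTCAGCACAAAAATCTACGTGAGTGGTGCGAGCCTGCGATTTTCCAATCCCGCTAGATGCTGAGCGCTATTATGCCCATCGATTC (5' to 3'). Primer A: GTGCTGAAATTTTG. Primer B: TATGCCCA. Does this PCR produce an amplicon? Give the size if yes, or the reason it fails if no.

Primer A (GTGCTGAAATTTTG) has reverse complement CAAAATTTCAGCAC, which matches the top strand at positions 21–34; primer A anneals to the top strand there with its 3' end pointing upstream toward position 21.
Primer B (TATGCCCA) matches the top strand directly at positions 97–104; it anneals to the bottom strand with its 3' end pointing downstream toward position 104.
The 3' ends diverge (primer A extends toward position 1, primer B toward position 111), so the primers never converge on a shared product.

No product — the primers' 3' ends point away from each other.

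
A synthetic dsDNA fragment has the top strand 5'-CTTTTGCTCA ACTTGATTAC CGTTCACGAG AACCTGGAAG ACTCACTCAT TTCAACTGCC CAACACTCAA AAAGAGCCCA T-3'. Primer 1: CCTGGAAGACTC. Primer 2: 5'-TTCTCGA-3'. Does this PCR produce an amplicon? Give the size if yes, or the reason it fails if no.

No product — primer 2 has no binding site in the template.

Primer 2 (TTCTCGA) does not match the top strand, and its reverse complement TCGAGAA does not match either.
With no annealing site for primer 2, no amplification occurs.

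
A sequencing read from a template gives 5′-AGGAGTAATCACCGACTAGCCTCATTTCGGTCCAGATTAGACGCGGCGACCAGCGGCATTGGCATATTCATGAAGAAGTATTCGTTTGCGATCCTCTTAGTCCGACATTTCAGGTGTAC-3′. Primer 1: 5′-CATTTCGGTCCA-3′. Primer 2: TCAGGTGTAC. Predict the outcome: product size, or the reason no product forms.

Primer 1 (CATTTCGGTCCA) matches the top strand at positions 23–34 (3' end points downstream).
Primer 2 (TCAGGTGTAC) also matches the top strand directly, at positions 110–119 — its reverse complement GTACACCTGA is not present.
Both primers anneal to the bottom strand with 3' ends pointing the same way, so neither can prime synthesis back toward the other.

No product — both primers anneal to the same strand and extend in the same direction.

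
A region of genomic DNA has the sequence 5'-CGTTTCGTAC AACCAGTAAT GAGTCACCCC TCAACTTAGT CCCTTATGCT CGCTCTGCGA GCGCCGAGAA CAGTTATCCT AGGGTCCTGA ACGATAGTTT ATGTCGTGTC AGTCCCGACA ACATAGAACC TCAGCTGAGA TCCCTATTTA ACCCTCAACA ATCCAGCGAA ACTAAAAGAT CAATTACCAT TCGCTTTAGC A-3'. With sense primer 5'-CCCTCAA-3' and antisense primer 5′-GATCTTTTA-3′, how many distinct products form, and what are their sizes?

The forward primer CCCTCAA matches the top strand at positions 28–34, 152–158.
The reverse primer's reverse complement is TAAAAGATC, matching at positions 173–181.
Each forward site pairs with the reverse site to give a product ending at position 181: sizes 154, 30 bp.

Two products: 154 bp, 30 bp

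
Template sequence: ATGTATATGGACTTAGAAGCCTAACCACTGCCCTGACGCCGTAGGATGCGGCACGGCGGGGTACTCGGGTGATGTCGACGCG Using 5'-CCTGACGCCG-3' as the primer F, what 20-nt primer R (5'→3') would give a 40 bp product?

The forward primer binds at positions 32–41, so a 40 bp product ends at position 32 + 40 − 1 = 71.
The reverse primer anneals to the top strand over positions 52–71, i.e. to CACGGCGGGGTACTCGGGTG.
Its sequence written 5'→3' is the reverse complement: CACCCGAGTACCCCGCCGTG.

5'-CACCCGAGTACCCCGCCGTG-3'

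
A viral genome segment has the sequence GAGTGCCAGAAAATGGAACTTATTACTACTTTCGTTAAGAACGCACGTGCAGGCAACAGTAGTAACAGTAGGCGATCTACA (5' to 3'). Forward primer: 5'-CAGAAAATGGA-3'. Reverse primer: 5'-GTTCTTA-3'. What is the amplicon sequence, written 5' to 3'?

The forward primer matches the template at positions 7–17.
Reverse complement of the reverse primer: TAAGAAC. This occurs on the top strand at positions 36–42.
The product is the template from position 7 through 42 (36 bp).

5'-CAGAAAATGGAACTTATTACTACTTTCGTTAAGAAC-3'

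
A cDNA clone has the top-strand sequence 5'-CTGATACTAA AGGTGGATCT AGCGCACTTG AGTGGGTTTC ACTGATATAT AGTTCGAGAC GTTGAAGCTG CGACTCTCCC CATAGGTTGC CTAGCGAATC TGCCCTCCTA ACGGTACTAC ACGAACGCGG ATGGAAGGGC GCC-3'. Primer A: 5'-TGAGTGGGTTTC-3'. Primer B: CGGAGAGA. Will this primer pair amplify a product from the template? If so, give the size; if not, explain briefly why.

No product — primer B has no binding site in the template.

Primer B (CGGAGAGA) does not match the top strand, and its reverse complement TCTCTCCG does not match either.
With no annealing site for primer B, no amplification occurs.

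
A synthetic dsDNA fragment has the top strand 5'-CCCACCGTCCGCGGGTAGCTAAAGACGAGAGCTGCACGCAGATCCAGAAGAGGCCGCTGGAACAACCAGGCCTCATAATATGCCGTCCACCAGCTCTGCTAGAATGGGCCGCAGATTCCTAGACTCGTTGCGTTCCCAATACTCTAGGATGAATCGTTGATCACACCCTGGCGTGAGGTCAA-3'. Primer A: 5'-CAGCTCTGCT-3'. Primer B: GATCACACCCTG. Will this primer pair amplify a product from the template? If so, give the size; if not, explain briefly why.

Primer A (CAGCTCTGCT) matches the top strand at positions 91–100 (3' end points downstream).
Primer B (GATCACACCCTG) also matches the top strand directly, at positions 159–170 — its reverse complement CAGGGTGTGATC is not present.
Both primers anneal to the bottom strand with 3' ends pointing the same way, so neither can prime synthesis back toward the other.

No product — both primers anneal to the same strand and extend in the same direction.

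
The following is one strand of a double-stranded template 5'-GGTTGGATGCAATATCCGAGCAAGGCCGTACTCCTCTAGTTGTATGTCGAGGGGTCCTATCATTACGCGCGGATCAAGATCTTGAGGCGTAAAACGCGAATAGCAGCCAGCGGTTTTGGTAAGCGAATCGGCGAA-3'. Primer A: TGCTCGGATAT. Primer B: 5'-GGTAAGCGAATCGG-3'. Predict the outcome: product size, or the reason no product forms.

No product — the primers' 3' ends point away from each other.

Primer A (TGCTCGGATAT) has reverse complement ATATCCGAGCA, which matches the top strand at positions 12–22; primer A anneals to the top strand there with its 3' end pointing upstream toward position 12.
Primer B (GGTAAGCGAATCGG) matches the top strand directly at positions 118–131; it anneals to the bottom strand with its 3' end pointing downstream toward position 131.
The 3' ends diverge (primer A extends toward position 1, primer B toward position 135), so the primers never converge on a shared product.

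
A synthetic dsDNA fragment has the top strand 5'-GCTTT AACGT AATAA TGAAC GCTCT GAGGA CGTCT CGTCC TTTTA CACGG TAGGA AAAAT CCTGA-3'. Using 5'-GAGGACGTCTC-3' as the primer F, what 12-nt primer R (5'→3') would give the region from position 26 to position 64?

The product's 3' end on the top strand is position 64.
The reverse primer anneals to the top strand over positions 53–64, i.e. to GGAAAAATCCTG.
Its sequence written 5'→3' is the reverse complement: CAGGATTTTTCC.

5'-CAGGATTTTTCC-3'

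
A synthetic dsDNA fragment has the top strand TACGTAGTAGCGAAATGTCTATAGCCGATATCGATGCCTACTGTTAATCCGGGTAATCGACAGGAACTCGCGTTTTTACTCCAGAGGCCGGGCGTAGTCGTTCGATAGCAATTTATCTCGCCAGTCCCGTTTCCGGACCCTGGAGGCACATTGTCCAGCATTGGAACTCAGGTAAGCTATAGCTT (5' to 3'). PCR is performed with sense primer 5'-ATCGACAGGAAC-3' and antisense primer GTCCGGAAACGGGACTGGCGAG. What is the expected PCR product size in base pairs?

The forward primer matches the template at positions 56–67.
Taking the reverse complement of GTCCGGAAACGGGACTGGCGAG gives CTCGCCAGTCCCGTTTCCGGAC, found at positions 117–138 on the template; the primer anneals here to the top strand with its 3' end pointing upstream.
Amplicon spans positions 56–138: 83 bp.

83 bp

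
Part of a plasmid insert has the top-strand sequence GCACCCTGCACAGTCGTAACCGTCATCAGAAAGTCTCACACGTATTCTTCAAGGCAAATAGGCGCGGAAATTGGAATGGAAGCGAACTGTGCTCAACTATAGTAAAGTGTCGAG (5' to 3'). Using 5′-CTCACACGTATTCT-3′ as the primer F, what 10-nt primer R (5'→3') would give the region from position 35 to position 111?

The product's 3' end on the top strand is position 111.
The reverse primer anneals to the top strand over positions 102–111, i.e. to GTAAAGTGTC.
Its sequence written 5'→3' is the reverse complement: GACACTTTAC.

5'-GACACTTTAC-3'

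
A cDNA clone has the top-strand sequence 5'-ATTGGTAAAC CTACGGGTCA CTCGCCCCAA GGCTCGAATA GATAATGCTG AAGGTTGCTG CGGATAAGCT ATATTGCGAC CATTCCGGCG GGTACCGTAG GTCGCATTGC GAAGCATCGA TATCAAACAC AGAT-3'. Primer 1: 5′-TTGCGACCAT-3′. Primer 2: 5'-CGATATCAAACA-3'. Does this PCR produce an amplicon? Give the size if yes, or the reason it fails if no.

No product — both primers anneal to the same strand and extend in the same direction.

Primer 1 (TTGCGACCAT) matches the top strand at positions 74–83 (3' end points downstream).
Primer 2 (CGATATCAAACA) also matches the top strand directly, at positions 118–129 — its reverse complement TGTTTGATATCG is not present.
Both primers anneal to the bottom strand with 3' ends pointing the same way, so neither can prime synthesis back toward the other.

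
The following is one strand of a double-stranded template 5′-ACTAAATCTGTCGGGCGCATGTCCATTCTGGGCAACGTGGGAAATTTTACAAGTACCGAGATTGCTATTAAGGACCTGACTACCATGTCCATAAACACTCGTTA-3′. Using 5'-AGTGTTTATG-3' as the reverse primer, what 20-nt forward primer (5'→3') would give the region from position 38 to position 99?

The reverse primer's reverse complement CATAAACACT matches the template at positions 90–99; the product starts at position 38.
The forward primer is identical to the top strand over positions 38–57: TGGGAAATTTTACAAGTACC.

5'-TGGGAAATTTTACAAGTACC-3'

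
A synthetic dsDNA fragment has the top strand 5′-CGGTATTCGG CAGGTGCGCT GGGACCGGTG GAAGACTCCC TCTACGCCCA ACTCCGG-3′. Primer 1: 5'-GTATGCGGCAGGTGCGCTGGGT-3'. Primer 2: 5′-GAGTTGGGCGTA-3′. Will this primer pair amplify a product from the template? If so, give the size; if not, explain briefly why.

No product — primer 1 has no binding site in the template.

Primer 1 (GTATGCGGCAGGTGCGCTGGGT) does not match the top strand, and its reverse complement ACCCAGCGCACCTGCCGCATAC does not match either.
With no annealing site for primer 1, no amplification occurs.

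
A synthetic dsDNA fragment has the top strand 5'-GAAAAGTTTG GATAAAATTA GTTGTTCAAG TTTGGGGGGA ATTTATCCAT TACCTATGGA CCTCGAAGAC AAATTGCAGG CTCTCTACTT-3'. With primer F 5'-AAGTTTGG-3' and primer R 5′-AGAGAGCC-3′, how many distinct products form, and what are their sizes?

Two products: 83 bp, 59 bp

The forward primer AAGTTTGG matches the top strand at positions 4–11, 28–35.
The reverse primer's reverse complement is GGCTCTCT, matching at positions 79–86.
Each forward site pairs with the reverse site to give a product ending at position 86: sizes 83, 59 bp.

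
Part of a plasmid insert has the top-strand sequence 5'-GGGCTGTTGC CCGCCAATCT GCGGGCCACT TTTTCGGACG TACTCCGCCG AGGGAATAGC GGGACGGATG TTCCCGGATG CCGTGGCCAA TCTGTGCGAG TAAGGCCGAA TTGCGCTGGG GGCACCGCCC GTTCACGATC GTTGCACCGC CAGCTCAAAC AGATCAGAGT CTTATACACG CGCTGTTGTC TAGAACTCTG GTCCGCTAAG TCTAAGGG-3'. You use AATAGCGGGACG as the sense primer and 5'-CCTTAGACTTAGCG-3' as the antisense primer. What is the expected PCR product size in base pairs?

163 bp

The forward primer matches the template at positions 55–66.
Reverse complement of the reverse primer: CGCTAAGTCTAAGG. This occurs on the top strand at positions 204–217.
Product length = (reverse-primer end) − (forward-primer start) + 1 = 217 − 55 + 1 = 163 bp.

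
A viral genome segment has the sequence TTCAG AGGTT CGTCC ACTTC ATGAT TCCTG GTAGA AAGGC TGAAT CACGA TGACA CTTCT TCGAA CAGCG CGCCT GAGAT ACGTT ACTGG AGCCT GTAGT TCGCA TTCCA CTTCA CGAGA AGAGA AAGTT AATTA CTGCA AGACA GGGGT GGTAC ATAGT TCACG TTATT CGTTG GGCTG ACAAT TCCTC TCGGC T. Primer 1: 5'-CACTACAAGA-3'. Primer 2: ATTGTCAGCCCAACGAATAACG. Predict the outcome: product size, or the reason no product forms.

Primer 1 (CACTACAAGA) does not match the top strand, and its reverse complement TCTTGTAGTG does not match either.
With no annealing site for primer 1, no amplification occurs.

No product — primer 1 has no binding site in the template.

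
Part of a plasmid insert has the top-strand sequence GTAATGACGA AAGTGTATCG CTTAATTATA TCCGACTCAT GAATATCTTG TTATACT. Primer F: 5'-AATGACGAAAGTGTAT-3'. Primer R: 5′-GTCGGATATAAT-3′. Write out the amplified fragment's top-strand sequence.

5'-AATGACGAAAGTGTATCGCTTAATTATATCCGAC-3'

The forward primer matches the template at positions 3–18.
Reverse complement of the reverse primer: ATTATATCCGAC. This occurs on the top strand at positions 25–36.
The product is the template from position 3 through 36 (34 bp).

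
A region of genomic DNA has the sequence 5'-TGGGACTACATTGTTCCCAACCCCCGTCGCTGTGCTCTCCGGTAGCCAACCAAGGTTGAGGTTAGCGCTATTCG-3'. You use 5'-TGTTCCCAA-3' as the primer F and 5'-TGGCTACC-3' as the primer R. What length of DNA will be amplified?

37 bp

Forward primer TGTTCCCAA is found on the top strand at positions 12–20.
The reverse primer's reverse complement is GGTAGCCA, which matches the template at positions 41–48.
Product length = (reverse-primer end) − (forward-primer start) + 1 = 48 − 12 + 1 = 37 bp.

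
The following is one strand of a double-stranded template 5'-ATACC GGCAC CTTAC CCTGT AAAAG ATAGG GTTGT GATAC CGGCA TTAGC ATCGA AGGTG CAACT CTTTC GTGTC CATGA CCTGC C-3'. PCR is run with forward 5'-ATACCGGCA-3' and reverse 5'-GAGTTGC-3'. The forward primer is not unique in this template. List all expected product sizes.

The forward primer ATACCGGCA matches the top strand at positions 1–9, 37–45.
The reverse primer's reverse complement is GCAACTC, matching at positions 60–66.
Each forward site pairs with the reverse site to give a product ending at position 66: sizes 66, 30 bp.

66 bp, 30 bp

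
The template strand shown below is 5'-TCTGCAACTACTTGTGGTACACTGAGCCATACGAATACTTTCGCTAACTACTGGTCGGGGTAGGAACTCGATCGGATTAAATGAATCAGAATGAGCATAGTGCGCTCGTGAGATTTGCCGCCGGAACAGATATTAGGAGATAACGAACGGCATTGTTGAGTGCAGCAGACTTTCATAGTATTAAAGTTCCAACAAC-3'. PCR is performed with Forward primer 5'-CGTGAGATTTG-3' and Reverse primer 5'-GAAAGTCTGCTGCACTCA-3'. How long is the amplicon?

68 bp

Forward primer CGTGAGATTTG is found on the top strand at positions 107–117.
Taking the reverse complement of GAAAGTCTGCTGCACTCA gives TGAGTGCAGCAGACTTTC, found at positions 157–174 on the template; the primer anneals here to the top strand with its 3' end pointing upstream.
Product length = (reverse-primer end) − (forward-primer start) + 1 = 174 − 107 + 1 = 68 bp.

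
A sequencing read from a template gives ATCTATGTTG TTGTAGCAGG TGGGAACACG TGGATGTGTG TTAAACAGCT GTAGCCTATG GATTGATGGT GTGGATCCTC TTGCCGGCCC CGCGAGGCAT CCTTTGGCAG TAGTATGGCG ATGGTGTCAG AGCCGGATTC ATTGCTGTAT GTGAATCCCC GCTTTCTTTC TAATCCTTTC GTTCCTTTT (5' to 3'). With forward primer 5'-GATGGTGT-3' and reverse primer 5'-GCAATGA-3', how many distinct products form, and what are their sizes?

The forward primer GATGGTGT matches the top strand at positions 65–72, 120–127.
The reverse primer's reverse complement is TCATTGC, matching at positions 139–145.
Each forward site pairs with the reverse site to give a product ending at position 145: sizes 81, 26 bp.

Two products: 81 bp, 26 bp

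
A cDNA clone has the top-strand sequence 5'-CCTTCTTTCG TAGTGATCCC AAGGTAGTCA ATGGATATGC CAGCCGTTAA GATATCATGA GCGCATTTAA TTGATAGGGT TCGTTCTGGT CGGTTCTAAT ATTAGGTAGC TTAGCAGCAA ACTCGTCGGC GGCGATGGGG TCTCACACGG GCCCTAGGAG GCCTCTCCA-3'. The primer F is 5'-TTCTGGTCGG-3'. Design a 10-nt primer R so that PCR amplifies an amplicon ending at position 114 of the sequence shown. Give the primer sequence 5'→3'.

The forward primer binds at positions 84–93; the product's 3' end on the top strand is position 114.
The reverse primer anneals to the top strand over positions 105–114, i.e. to GGTAGCTTAG.
Its sequence written 5'→3' is the reverse complement: CTAAGCTACC.

5'-CTAAGCTACC-3'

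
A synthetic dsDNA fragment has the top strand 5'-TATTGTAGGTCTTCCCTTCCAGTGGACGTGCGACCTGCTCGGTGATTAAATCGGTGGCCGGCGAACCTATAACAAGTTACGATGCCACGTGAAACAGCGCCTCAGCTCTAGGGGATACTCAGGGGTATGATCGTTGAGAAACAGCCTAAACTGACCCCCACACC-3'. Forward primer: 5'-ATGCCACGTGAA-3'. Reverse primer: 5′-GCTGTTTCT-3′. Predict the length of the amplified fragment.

The forward primer matches the template at positions 82–93.
The reverse primer's reverse complement is AGAAACAGC, which matches the template at positions 137–145.
The product runs from position 82 to position 145, so its length is 145 − 82 + 1 = 64 bp.

64 bp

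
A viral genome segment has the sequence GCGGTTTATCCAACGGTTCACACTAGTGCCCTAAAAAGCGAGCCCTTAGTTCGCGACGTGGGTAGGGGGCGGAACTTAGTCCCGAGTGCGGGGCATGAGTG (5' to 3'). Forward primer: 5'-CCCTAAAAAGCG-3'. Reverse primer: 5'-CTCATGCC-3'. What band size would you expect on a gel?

71 bp

Scanning the template, CCCTAAAAAGCG occurs at positions 29–40; this primer anneals to the bottom strand there with its 3' end pointing downstream.
Reverse complement of the reverse primer: GGCATGAG. This occurs on the top strand at positions 92–99.
Amplicon spans positions 29–99: 71 bp.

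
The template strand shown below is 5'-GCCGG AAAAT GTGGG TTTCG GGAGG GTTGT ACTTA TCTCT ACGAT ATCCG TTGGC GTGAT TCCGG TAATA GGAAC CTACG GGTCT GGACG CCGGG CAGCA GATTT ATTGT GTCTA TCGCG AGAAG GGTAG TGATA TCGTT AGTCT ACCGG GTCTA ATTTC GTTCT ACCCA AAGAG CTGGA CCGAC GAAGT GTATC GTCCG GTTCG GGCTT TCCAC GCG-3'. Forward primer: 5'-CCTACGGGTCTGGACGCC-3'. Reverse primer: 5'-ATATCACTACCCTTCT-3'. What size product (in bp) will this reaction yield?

The forward primer matches the template at positions 75–92.
Taking the reverse complement of ATATCACTACCCTTCT gives AGAAGGGTAGTGATAT, found at positions 121–136 on the template; the primer anneals here to the top strand with its 3' end pointing upstream.
Product length = (reverse-primer end) − (forward-primer start) + 1 = 136 − 75 + 1 = 62 bp.

62 bp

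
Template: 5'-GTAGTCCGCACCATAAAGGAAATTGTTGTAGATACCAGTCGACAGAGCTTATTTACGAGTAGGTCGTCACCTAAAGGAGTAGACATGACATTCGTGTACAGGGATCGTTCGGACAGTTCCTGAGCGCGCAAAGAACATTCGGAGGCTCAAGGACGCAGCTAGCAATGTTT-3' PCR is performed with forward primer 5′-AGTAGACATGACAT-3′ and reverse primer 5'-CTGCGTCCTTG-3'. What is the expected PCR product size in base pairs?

81 bp

Forward primer AGTAGACATGACAT is found on the top strand at positions 78–91.
Reverse complement of the reverse primer: CAAGGACGCAG. This occurs on the top strand at positions 148–158.
The product runs from position 78 to position 158, so its length is 158 − 78 + 1 = 81 bp.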